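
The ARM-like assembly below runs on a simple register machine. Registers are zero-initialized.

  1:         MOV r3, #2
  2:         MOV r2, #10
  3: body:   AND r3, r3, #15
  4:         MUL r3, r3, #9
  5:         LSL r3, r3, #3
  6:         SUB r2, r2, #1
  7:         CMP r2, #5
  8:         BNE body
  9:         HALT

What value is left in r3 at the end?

0

MOV r3, #2 → r3=2
MOV r2, #10 → r2=10
AND r3, r3, #15 → r3=2&15=2
MUL r3, r3, #9 → r3=2*9=18
LSL r3, r3, #3 → r3=18<<3=144
SUB r2, r2, #1 → r2=10-1=9
CMP r2, #5  (cmp 9,5)
BNE body: taken
AND r3, r3, #15 → r3=144&15=0
MUL r3, r3, #9 → r3=0*9=0
LSL r3, r3, #3 → r3=0<<3=0
SUB r2, r2, #1 → r2=9-1=8
CMP r2, #5  (cmp 8,5)
BNE body: taken
AND r3, r3, #15 → r3=0&15=0
MUL r3, r3, #9 → r3=0*9=0
LSL r3, r3, #3 → r3=0<<3=0
SUB r2, r2, #1 → r2=8-1=7
CMP r2, #5  (cmp 7,5)
BNE body: taken
AND r3, r3, #15 → r3=0&15=0
MUL r3, r3, #9 → r3=0*9=0
LSL r3, r3, #3 → r3=0<<3=0
SUB r2, r2, #1 → r2=7-1=6
CMP r2, #5  (cmp 6,5)
BNE body: taken
AND r3, r3, #15 → r3=0&15=0
MUL r3, r3, #9 → r3=0*9=0
LSL r3, r3, #3 → r3=0<<3=0
SUB r2, r2, #1 → r2=6-1=5
CMP r2, #5  (cmp 5,5)
BNE body: not taken
halt.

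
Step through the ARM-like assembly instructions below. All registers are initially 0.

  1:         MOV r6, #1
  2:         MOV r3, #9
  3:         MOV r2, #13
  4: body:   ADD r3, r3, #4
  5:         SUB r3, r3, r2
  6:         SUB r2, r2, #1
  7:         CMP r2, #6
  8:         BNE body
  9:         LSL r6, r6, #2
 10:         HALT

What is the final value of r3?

-33

MOV r6, #1 → r6=1
MOV r3, #9 → r3=9
MOV r2, #13 → r2=13
ADD r3, r3, #4 → r3=9+4=13
SUB r3, r3, r2 → r3=13-13=0
SUB r2, r2, #1 → r2=13-1=12
CMP r2, #6  (cmp 12,6)
BNE body: taken
ADD r3, r3, #4 → r3=0+4=4
SUB r3, r3, r2 → r3=4-12=-8
SUB r2, r2, #1 → r2=12-1=11
CMP r2, #6  (cmp 11,6)
BNE body: taken
ADD r3, r3, #4 → r3=(-8)+4=-4
SUB r3, r3, r2 → r3=(-4)-11=-15
SUB r2, r2, #1 → r2=11-1=10
CMP r2, #6  (cmp 10,6)
BNE body: taken
ADD r3, r3, #4 → r3=(-15)+4=-11
SUB r3, r3, r2 → r3=(-11)-10=-21
SUB r2, r2, #1 → r2=10-1=9
CMP r2, #6  (cmp 9,6)
BNE body: taken
ADD r3, r3, #4 → r3=(-21)+4=-17
SUB r3, r3, r2 → r3=(-17)-9=-26
SUB r2, r2, #1 → r2=9-1=8
CMP r2, #6  (cmp 8,6)
BNE body: taken
ADD r3, r3, #4 → r3=(-26)+4=-22
SUB r3, r3, r2 → r3=(-22)-8=-30
SUB r2, r2, #1 → r2=8-1=7
CMP r2, #6  (cmp 7,6)
BNE body: taken
ADD r3, r3, #4 → r3=(-30)+4=-26
SUB r3, r3, r2 → r3=(-26)-7=-33
SUB r2, r2, #1 → r2=7-1=6
CMP r2, #6  (cmp 6,6)
BNE body: not taken
LSL r6, r6, #2 → r6=1<<2=4
halt.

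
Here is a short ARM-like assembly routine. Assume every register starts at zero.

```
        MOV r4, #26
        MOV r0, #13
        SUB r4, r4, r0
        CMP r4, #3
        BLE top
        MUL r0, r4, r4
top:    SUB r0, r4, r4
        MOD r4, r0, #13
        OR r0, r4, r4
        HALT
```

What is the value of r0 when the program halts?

MOV r4, #26 → r4=26
MOV r0, #13 → r0=13
SUB r4, r4, r0 → r4=26-13=13
CMP r4, #3  (cmp 13,3)
BLE top: not taken
MUL r0, r4, r4 → r0=13*13=169
SUB r0, r4, r4 → r0=13-13=0
MOD r4, r0, #13 → r4=0%13=0
OR r0, r4, r4 → r0=0|0=0
halt.

0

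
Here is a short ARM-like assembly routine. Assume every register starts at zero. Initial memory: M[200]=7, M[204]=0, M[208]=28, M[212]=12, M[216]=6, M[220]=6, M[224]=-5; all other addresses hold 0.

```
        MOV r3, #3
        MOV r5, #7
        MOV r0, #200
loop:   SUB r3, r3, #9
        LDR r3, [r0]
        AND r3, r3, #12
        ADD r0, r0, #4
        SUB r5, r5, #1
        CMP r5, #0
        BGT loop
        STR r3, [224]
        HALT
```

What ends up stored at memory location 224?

r3=3
r5=7
r0=200
r3=3-9=-6
r3=M[200]=7
r3=7&12=4
r0=200+4=204
r5=7-1=6
CMP r5, #0  (cmp 6,0)
BGT loop: taken
r3=4-9=-5
r3=M[204]=0
r3=0&12=0
r0=204+4=208
r5=6-1=5
CMP r5, #0  (cmp 5,0)
BGT loop: taken
r3=0-9=-9
r3=M[208]=28
r3=28&12=12
r0=208+4=212
r5=5-1=4
CMP r5, #0  (cmp 4,0)
BGT loop: taken
r3=12-9=3
r3=M[212]=12
r3=12&12=12
r0=212+4=216
r5=4-1=3
CMP r5, #0  (cmp 3,0)
BGT loop: taken
r3=12-9=3
r3=M[216]=6
r3=6&12=4
r0=216+4=220
r5=3-1=2
CMP r5, #0  (cmp 2,0)
BGT loop: taken
r3=4-9=-5
r3=M[220]=6
r3=6&12=4
r0=220+4=224
r5=2-1=1
CMP r5, #0  (cmp 1,0)
BGT loop: taken
r3=4-9=-5
r3=M[224]=-5
r3=(-5)&12=8
r0=224+4=228
r5=1-1=0
CMP r5, #0  (cmp 0,0)
BGT loop: not taken
STR r3, [224] → M[224]=8
halt.

8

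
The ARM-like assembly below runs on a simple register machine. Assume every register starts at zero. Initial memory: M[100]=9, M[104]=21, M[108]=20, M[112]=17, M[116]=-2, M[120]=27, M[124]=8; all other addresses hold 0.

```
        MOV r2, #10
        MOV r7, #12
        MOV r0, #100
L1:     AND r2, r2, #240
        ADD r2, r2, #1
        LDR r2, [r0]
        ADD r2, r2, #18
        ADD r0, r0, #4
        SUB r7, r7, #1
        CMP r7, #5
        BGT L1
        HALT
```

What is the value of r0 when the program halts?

MOV r2, #10 → r2=10
MOV r7, #12 → r7=12
MOV r0, #100 → r0=100
AND r2, r2, #240 → r2=10&240=0
ADD r2, r2, #1 → r2=0+1=1
LDR r2, [r0] → r2=M[100]=9
ADD r2, r2, #18 → r2=9+18=27
ADD r0, r0, #4 → r0=100+4=104
SUB r7, r7, #1 → r7=12-1=11
CMP r7, #5  (cmp 11,5)
BGT L1: taken
AND r2, r2, #240 → r2=27&240=16
ADD r2, r2, #1 → r2=16+1=17
LDR r2, [r0] → r2=M[104]=21
ADD r2, r2, #18 → r2=21+18=39
ADD r0, r0, #4 → r0=104+4=108
SUB r7, r7, #1 → r7=11-1=10
CMP r7, #5  (cmp 10,5)
BGT L1: taken
AND r2, r2, #240 → r2=39&240=32
ADD r2, r2, #1 → r2=32+1=33
LDR r2, [r0] → r2=M[108]=20
ADD r2, r2, #18 → r2=20+18=38
ADD r0, r0, #4 → r0=108+4=112
SUB r7, r7, #1 → r7=10-1=9
CMP r7, #5  (cmp 9,5)
BGT L1: taken
AND r2, r2, #240 → r2=38&240=32
ADD r2, r2, #1 → r2=32+1=33
LDR r2, [r0] → r2=M[112]=17
ADD r2, r2, #18 → r2=17+18=35
ADD r0, r0, #4 → r0=112+4=116
SUB r7, r7, #1 → r7=9-1=8
CMP r7, #5  (cmp 8,5)
BGT L1: taken
AND r2, r2, #240 → r2=35&240=32
ADD r2, r2, #1 → r2=32+1=33
LDR r2, [r0] → r2=M[116]=-2
ADD r2, r2, #18 → r2=(-2)+18=16
ADD r0, r0, #4 → r0=116+4=120
SUB r7, r7, #1 → r7=8-1=7
CMP r7, #5  (cmp 7,5)
BGT L1: taken
AND r2, r2, #240 → r2=16&240=16
ADD r2, r2, #1 → r2=16+1=17
LDR r2, [r0] → r2=M[120]=27
ADD r2, r2, #18 → r2=27+18=45
ADD r0, r0, #4 → r0=120+4=124
SUB r7, r7, #1 → r7=7-1=6
CMP r7, #5  (cmp 6,5)
BGT L1: taken
AND r2, r2, #240 → r2=45&240=32
ADD r2, r2, #1 → r2=32+1=33
LDR r2, [r0] → r2=M[124]=8
ADD r2, r2, #18 → r2=8+18=26
ADD r0, r0, #4 → r0=124+4=128
SUB r7, r7, #1 → r7=6-1=5
CMP r7, #5  (cmp 5,5)
BGT L1: not taken
halt.

128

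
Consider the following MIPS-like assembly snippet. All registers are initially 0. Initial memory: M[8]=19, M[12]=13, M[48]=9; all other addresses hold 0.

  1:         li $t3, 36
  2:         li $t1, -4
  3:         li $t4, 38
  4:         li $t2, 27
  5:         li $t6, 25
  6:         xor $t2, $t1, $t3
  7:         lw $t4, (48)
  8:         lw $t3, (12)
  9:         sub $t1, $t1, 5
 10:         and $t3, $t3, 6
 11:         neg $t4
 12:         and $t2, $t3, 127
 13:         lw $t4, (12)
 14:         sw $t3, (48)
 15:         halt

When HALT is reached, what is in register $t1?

-9

after li $t3, 36: $t3=36
after li $t1, -4: $t1=-4
after li $t4, 38: $t4=38
after li $t2, 27: $t2=27
after li $t6, 25: $t6=25
after xor $t2, $t1, $t3: $t2=(-4)^36=-40
after lw $t4, (48): $t4=M[48]=9
after lw $t3, (12): $t3=M[12]=13
after sub $t1, $t1, 5: $t1=(-4)-5=-9
after and $t3, $t3, 6: $t3=13&6=4
after neg $t4: $t4=-(9)=-9
after and $t2, $t3, 127: $t2=4&127=4
after lw $t4, (12): $t4=M[12]=13
sw $t3, (48) → M[48]=4
halt.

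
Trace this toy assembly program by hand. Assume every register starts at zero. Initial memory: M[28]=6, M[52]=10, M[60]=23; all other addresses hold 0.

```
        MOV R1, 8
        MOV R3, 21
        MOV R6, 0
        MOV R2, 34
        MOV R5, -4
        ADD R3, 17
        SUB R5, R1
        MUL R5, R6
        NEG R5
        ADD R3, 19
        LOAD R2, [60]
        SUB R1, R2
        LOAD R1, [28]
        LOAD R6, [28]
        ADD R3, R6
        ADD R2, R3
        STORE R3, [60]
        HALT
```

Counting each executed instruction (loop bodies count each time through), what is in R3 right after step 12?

after MOV R1, 8: R1=8
after MOV R3, 21: R3=21
after MOV R6, 0: R6=0
after MOV R2, 34: R2=34
after MOV R5, -4: R5=-4
after ADD R3, 17: R3=21+17=38
after SUB R5, R1: R5=(-4)-8=-12
after MUL R5, R6: R5=(-12)*0=0
after NEG R5: R5=-(0)=0
after ADD R3, 19: R3=38+19=57
after LOAD R2, [60]: R2=M[60]=23
after SUB R1, R2: R1=8-23=-15
After step 12: R3 = 57.

57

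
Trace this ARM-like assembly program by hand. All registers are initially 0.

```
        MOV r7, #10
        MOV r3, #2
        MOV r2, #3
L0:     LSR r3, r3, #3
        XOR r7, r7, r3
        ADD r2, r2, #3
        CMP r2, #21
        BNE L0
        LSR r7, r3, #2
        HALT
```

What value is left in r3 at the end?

r7=10
r3=2
r2=3
r3=2>>3=0
r7=10^0=10
r2=3+3=6
CMP r2, #21  (cmp 6,21)
BNE L0: taken
r3=0>>3=0
r7=10^0=10
r2=6+3=9
CMP r2, #21  (cmp 9,21)
BNE L0: taken
r3=0>>3=0
r7=10^0=10
r2=9+3=12
CMP r2, #21  (cmp 12,21)
BNE L0: taken
r3=0>>3=0
r7=10^0=10
r2=12+3=15
CMP r2, #21  (cmp 15,21)
BNE L0: taken
r3=0>>3=0
r7=10^0=10
r2=15+3=18
CMP r2, #21  (cmp 18,21)
BNE L0: taken
r3=0>>3=0
r7=10^0=10
r2=18+3=21
CMP r2, #21  (cmp 21,21)
BNE L0: not taken
r7=0>>2=0
halt.

0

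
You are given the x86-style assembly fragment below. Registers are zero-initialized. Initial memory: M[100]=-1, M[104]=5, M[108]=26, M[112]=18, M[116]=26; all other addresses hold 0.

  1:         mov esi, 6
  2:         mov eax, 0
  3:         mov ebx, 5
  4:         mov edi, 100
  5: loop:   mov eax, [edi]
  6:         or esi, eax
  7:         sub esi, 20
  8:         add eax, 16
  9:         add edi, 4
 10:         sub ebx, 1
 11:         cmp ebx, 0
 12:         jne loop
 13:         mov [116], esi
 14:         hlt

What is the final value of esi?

-57

mov esi, 6 → esi=6
mov eax, 0 → eax=0
mov ebx, 5 → ebx=5
mov edi, 100 → edi=100
mov eax, [edi] → eax=M[100]=-1
or esi, eax → esi=6|(-1)=-1
sub esi, 20 → esi=(-1)-20=-21
add eax, 16 → eax=(-1)+16=15
add edi, 4 → edi=100+4=104
sub ebx, 1 → ebx=5-1=4
cmp ebx, 0  (cmp 4,0)
jne loop: taken
mov eax, [edi] → eax=M[104]=5
or esi, eax → esi=(-21)|5=-17
sub esi, 20 → esi=(-17)-20=-37
add eax, 16 → eax=5+16=21
add edi, 4 → edi=104+4=108
sub ebx, 1 → ebx=4-1=3
cmp ebx, 0  (cmp 3,0)
jne loop: taken
mov eax, [edi] → eax=M[108]=26
or esi, eax → esi=(-37)|26=-37
sub esi, 20 → esi=(-37)-20=-57
add eax, 16 → eax=26+16=42
add edi, 4 → edi=108+4=112
sub ebx, 1 → ebx=3-1=2
cmp ebx, 0  (cmp 2,0)
jne loop: taken
mov eax, [edi] → eax=M[112]=18
or esi, eax → esi=(-57)|18=-41
sub esi, 20 → esi=(-41)-20=-61
add eax, 16 → eax=18+16=34
add edi, 4 → edi=112+4=116
sub ebx, 1 → ebx=2-1=1
cmp ebx, 0  (cmp 1,0)
jne loop: taken
mov eax, [edi] → eax=M[116]=26
or esi, eax → esi=(-61)|26=-37
sub esi, 20 → esi=(-37)-20=-57
add eax, 16 → eax=26+16=42
add edi, 4 → edi=116+4=120
sub ebx, 1 → ebx=1-1=0
cmp ebx, 0  (cmp 0,0)
jne loop: not taken
mov [116], esi → M[116]=-57
halt.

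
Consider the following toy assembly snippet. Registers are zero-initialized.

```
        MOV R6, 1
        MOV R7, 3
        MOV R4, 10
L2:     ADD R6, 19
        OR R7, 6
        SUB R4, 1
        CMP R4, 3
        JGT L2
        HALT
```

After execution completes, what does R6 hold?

134

after MOV R6, 1: R6=1
after MOV R7, 3: R7=3
after MOV R4, 10: R4=10
after ADD R6, 19: R6=1+19=20
after OR R7, 6: R7=3|6=7
after SUB R4, 1: R4=10-1=9
CMP R4, 3  (cmp 9,3)
JGT L2: taken
after ADD R6, 19: R6=20+19=39
after OR R7, 6: R7=7|6=7
after SUB R4, 1: R4=9-1=8
CMP R4, 3  (cmp 8,3)
JGT L2: taken
after ADD R6, 19: R6=39+19=58
after OR R7, 6: R7=7|6=7
after SUB R4, 1: R4=8-1=7
CMP R4, 3  (cmp 7,3)
JGT L2: taken
after ADD R6, 19: R6=58+19=77
after OR R7, 6: R7=7|6=7
after SUB R4, 1: R4=7-1=6
CMP R4, 3  (cmp 6,3)
JGT L2: taken
after ADD R6, 19: R6=77+19=96
after OR R7, 6: R7=7|6=7
after SUB R4, 1: R4=6-1=5
CMP R4, 3  (cmp 5,3)
JGT L2: taken
after ADD R6, 19: R6=96+19=115
after OR R7, 6: R7=7|6=7
after SUB R4, 1: R4=5-1=4
CMP R4, 3  (cmp 4,3)
JGT L2: taken
after ADD R6, 19: R6=115+19=134
after OR R7, 6: R7=7|6=7
after SUB R4, 1: R4=4-1=3
CMP R4, 3  (cmp 3,3)
JGT L2: not taken
halt.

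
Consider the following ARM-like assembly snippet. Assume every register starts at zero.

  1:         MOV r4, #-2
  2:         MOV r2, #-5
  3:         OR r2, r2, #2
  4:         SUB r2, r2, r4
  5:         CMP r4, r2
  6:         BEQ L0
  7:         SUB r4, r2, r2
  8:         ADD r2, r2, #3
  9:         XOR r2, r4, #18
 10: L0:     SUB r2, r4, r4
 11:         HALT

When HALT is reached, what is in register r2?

after MOV r4, #-2: r4=-2
after MOV r2, #-5: r2=-5
after OR r2, r2, #2: r2=(-5)|2=-5
after SUB r2, r2, r4: r2=(-5)-(-2)=-3
CMP r4, r2  (cmp -2,-3)
BEQ L0: not taken
after SUB r4, r2, r2: r4=(-3)-(-3)=0
after ADD r2, r2, #3: r2=(-3)+3=0
after XOR r2, r4, #18: r2=0^18=18
after SUB r2, r4, r4: r2=0-0=0
halt.

0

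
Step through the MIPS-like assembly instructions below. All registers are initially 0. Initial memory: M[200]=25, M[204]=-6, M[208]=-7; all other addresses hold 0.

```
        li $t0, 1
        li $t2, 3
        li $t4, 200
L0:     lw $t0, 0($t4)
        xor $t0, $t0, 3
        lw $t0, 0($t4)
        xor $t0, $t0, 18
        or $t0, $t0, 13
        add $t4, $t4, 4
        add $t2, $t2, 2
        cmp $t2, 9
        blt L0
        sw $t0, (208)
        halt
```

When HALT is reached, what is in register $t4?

212

li $t0, 1 → $t0=1
li $t2, 3 → $t2=3
li $t4, 200 → $t4=200
lw $t0, 0($t4) → $t0=M[200]=25
xor $t0, $t0, 3 → $t0=25^3=26
lw $t0, 0($t4) → $t0=M[200]=25
xor $t0, $t0, 18 → $t0=25^18=11
or $t0, $t0, 13 → $t0=11|13=15
add $t4, $t4, 4 → $t4=200+4=204
add $t2, $t2, 2 → $t2=3+2=5
cmp $t2, 9  (cmp 5,9)
blt L0: taken
lw $t0, 0($t4) → $t0=M[204]=-6
xor $t0, $t0, 3 → $t0=(-6)^3=-7
lw $t0, 0($t4) → $t0=M[204]=-6
xor $t0, $t0, 18 → $t0=(-6)^18=-24
or $t0, $t0, 13 → $t0=(-24)|13=-19
add $t4, $t4, 4 → $t4=204+4=208
add $t2, $t2, 2 → $t2=5+2=7
cmp $t2, 9  (cmp 7,9)
blt L0: taken
lw $t0, 0($t4) → $t0=M[208]=-7
xor $t0, $t0, 3 → $t0=(-7)^3=-6
lw $t0, 0($t4) → $t0=M[208]=-7
xor $t0, $t0, 18 → $t0=(-7)^18=-21
or $t0, $t0, 13 → $t0=(-21)|13=-17
add $t4, $t4, 4 → $t4=208+4=212
add $t2, $t2, 2 → $t2=7+2=9
cmp $t2, 9  (cmp 9,9)
blt L0: not taken
sw $t0, (208) → M[208]=-17
halt.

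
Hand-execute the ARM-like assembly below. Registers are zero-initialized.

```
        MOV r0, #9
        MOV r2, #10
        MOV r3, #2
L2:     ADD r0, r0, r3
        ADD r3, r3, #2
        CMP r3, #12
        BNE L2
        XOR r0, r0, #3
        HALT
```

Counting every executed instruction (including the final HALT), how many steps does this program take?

after MOV r0, #9: r0=9
after MOV r2, #10: r2=10
after MOV r3, #2: r3=2
after ADD r0, r0, r3: r0=9+2=11
after ADD r3, r3, #2: r3=2+2=4
CMP r3, #12  (cmp 4,12)
BNE L2: taken
after ADD r0, r0, r3: r0=11+4=15
after ADD r3, r3, #2: r3=4+2=6
CMP r3, #12  (cmp 6,12)
BNE L2: taken
after ADD r0, r0, r3: r0=15+6=21
after ADD r3, r3, #2: r3=6+2=8
CMP r3, #12  (cmp 8,12)
BNE L2: taken
after ADD r0, r0, r3: r0=21+8=29
after ADD r3, r3, #2: r3=8+2=10
CMP r3, #12  (cmp 10,12)
BNE L2: taken
after ADD r0, r0, r3: r0=29+10=39
after ADD r3, r3, #2: r3=10+2=12
CMP r3, #12  (cmp 12,12)
BNE L2: not taken
after XOR r0, r0, #3: r0=39^3=36
halt.
Total executed instructions: 25.

25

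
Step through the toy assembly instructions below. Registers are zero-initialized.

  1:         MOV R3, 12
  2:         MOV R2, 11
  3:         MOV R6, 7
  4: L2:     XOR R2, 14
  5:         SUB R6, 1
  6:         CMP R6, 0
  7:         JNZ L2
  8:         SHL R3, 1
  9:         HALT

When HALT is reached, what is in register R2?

R3=12
R2=11
R6=7
R2=11^14=5
R6=7-1=6
CMP R6, 0  (cmp 6,0)
JNZ L2: taken
R2=5^14=11
R6=6-1=5
CMP R6, 0  (cmp 5,0)
JNZ L2: taken
R2=11^14=5
R6=5-1=4
CMP R6, 0  (cmp 4,0)
JNZ L2: taken
R2=5^14=11
R6=4-1=3
CMP R6, 0  (cmp 3,0)
JNZ L2: taken
R2=11^14=5
R6=3-1=2
CMP R6, 0  (cmp 2,0)
JNZ L2: taken
R2=5^14=11
R6=2-1=1
CMP R6, 0  (cmp 1,0)
JNZ L2: taken
R2=11^14=5
R6=1-1=0
CMP R6, 0  (cmp 0,0)
JNZ L2: not taken
R3=12<<1=24
halt.

5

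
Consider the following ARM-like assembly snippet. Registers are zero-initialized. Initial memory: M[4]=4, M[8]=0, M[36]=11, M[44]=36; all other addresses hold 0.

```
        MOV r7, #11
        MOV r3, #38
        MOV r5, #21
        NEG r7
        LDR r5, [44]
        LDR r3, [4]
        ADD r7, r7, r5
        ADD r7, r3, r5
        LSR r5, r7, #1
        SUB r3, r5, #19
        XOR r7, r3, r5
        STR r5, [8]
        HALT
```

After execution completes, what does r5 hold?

20

after MOV r7, #11: r7=11
after MOV r3, #38: r3=38
after MOV r5, #21: r5=21
after NEG r7: r7=-(11)=-11
after LDR r5, [44]: r5=M[44]=36
after LDR r3, [4]: r3=M[4]=4
after ADD r7, r7, r5: r7=(-11)+36=25
after ADD r7, r3, r5: r7=4+36=40
after LSR r5, r7, #1: r5=40>>1=20
after SUB r3, r5, #19: r3=20-19=1
after XOR r7, r3, r5: r7=1^20=21
STR r5, [8] → M[8]=20
halt.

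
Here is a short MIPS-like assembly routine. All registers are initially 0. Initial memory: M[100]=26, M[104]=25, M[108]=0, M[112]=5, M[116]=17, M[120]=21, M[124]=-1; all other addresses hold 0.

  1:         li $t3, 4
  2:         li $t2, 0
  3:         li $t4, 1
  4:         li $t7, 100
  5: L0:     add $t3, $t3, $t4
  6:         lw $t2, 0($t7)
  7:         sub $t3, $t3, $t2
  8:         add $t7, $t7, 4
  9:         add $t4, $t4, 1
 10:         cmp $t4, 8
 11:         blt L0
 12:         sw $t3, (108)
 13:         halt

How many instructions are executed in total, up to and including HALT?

$t3=4
$t2=0
$t4=1
$t7=100
$t3=4+1=5
$t2=M[100]=26
$t3=5-26=-21
$t7=100+4=104
$t4=1+1=2
cmp $t4, 8  (cmp 2,8)
blt L0: taken
$t3=(-21)+2=-19
$t2=M[104]=25
$t3=(-19)-25=-44
$t7=104+4=108
$t4=2+1=3
cmp $t4, 8  (cmp 3,8)
blt L0: taken
$t3=(-44)+3=-41
$t2=M[108]=0
$t3=(-41)-0=-41
$t7=108+4=112
$t4=3+1=4
cmp $t4, 8  (cmp 4,8)
blt L0: taken
$t3=(-41)+4=-37
$t2=M[112]=5
$t3=(-37)-5=-42
$t7=112+4=116
$t4=4+1=5
cmp $t4, 8  (cmp 5,8)
blt L0: taken
$t3=(-42)+5=-37
$t2=M[116]=17
$t3=(-37)-17=-54
$t7=116+4=120
$t4=5+1=6
cmp $t4, 8  (cmp 6,8)
blt L0: taken
$t3=(-54)+6=-48
$t2=M[120]=21
$t3=(-48)-21=-69
$t7=120+4=124
$t4=6+1=7
cmp $t4, 8  (cmp 7,8)
blt L0: taken
$t3=(-69)+7=-62
$t2=M[124]=-1
$t3=(-62)-(-1)=-61
$t7=124+4=128
$t4=7+1=8
cmp $t4, 8  (cmp 8,8)
blt L0: not taken
sw $t3, (108) → M[108]=-61
halt.
Total executed instructions: 55.

55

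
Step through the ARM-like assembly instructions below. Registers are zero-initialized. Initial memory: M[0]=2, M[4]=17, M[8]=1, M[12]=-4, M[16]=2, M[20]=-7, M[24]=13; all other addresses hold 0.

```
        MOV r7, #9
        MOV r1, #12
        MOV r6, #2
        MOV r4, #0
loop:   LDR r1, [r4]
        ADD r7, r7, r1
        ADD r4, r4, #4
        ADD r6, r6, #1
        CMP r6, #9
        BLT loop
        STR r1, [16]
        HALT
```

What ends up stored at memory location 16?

r7=9
r1=12
r6=2
r4=0
r1=M[0]=2
r7=9+2=11
r4=0+4=4
r6=2+1=3
CMP r6, #9  (cmp 3,9)
BLT loop: taken
r1=M[4]=17
r7=11+17=28
r4=4+4=8
r6=3+1=4
CMP r6, #9  (cmp 4,9)
BLT loop: taken
r1=M[8]=1
r7=28+1=29
r4=8+4=12
r6=4+1=5
CMP r6, #9  (cmp 5,9)
BLT loop: taken
r1=M[12]=-4
r7=29+(-4)=25
r4=12+4=16
r6=5+1=6
CMP r6, #9  (cmp 6,9)
BLT loop: taken
r1=M[16]=2
r7=25+2=27
r4=16+4=20
r6=6+1=7
CMP r6, #9  (cmp 7,9)
BLT loop: taken
r1=M[20]=-7
r7=27+(-7)=20
r4=20+4=24
r6=7+1=8
CMP r6, #9  (cmp 8,9)
BLT loop: taken
r1=M[24]=13
r7=20+13=33
r4=24+4=28
r6=8+1=9
CMP r6, #9  (cmp 9,9)
BLT loop: not taken
STR r1, [16] → M[16]=13
halt.

13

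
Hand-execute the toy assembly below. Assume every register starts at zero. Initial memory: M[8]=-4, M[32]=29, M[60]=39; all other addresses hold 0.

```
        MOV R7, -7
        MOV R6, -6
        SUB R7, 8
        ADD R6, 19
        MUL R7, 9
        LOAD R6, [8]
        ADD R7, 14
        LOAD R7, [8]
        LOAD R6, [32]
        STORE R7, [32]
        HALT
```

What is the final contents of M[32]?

-4

R7=-7
R6=-6
R7=(-7)-8=-15
R6=(-6)+19=13
R7=(-15)*9=-135
R6=M[8]=-4
R7=(-135)+14=-121
R7=M[8]=-4
R6=M[32]=29
STORE R7, [32] → M[32]=-4
halt.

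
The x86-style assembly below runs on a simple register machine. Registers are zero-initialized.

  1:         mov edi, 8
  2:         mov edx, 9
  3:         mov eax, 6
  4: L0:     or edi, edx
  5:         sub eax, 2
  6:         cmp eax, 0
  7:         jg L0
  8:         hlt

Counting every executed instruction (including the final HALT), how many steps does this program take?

16

edi=8
edx=9
eax=6
edi=8|9=9
eax=6-2=4
cmp eax, 0  (cmp 4,0)
jg L0: taken
edi=9|9=9
eax=4-2=2
cmp eax, 0  (cmp 2,0)
jg L0: taken
edi=9|9=9
eax=2-2=0
cmp eax, 0  (cmp 0,0)
jg L0: not taken
halt.
Total executed instructions: 16.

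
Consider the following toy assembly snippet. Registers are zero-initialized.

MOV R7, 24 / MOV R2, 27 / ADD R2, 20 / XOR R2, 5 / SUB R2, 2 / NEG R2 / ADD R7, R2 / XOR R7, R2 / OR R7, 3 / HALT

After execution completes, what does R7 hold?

43

R7=24
R2=27
R2=27+20=47
R2=47^5=42
R2=42-2=40
R2=-(40)=-40
R7=24+(-40)=-16
R7=(-16)^(-40)=40
R7=40|3=43
halt.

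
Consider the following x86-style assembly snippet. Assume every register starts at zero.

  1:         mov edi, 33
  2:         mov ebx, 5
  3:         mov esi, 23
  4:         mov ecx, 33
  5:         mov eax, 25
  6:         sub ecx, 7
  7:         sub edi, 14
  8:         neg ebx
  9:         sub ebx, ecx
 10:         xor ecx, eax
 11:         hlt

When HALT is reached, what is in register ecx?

after mov edi, 33: edi=33
after mov ebx, 5: ebx=5
after mov esi, 23: esi=23
after mov ecx, 33: ecx=33
after mov eax, 25: eax=25
after sub ecx, 7: ecx=33-7=26
after sub edi, 14: edi=33-14=19
after neg ebx: ebx=-(5)=-5
after sub ebx, ecx: ebx=(-5)-26=-31
after xor ecx, eax: ecx=26^25=3
halt.

3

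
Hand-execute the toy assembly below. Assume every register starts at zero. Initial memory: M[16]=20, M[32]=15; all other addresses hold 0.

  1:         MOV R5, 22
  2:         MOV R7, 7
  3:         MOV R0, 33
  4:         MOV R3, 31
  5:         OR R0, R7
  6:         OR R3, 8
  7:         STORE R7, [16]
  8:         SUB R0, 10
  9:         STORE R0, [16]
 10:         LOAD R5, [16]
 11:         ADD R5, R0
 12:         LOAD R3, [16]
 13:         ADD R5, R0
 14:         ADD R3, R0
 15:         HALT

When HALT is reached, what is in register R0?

MOV R5, 22 → R5=22
MOV R7, 7 → R7=7
MOV R0, 33 → R0=33
MOV R3, 31 → R3=31
OR R0, R7 → R0=33|7=39
OR R3, 8 → R3=31|8=31
STORE R7, [16] → M[16]=7
SUB R0, 10 → R0=39-10=29
STORE R0, [16] → M[16]=29
LOAD R5, [16] → R5=M[16]=29
ADD R5, R0 → R5=29+29=58
LOAD R3, [16] → R3=M[16]=29
ADD R5, R0 → R5=58+29=87
ADD R3, R0 → R3=29+29=58
halt.

29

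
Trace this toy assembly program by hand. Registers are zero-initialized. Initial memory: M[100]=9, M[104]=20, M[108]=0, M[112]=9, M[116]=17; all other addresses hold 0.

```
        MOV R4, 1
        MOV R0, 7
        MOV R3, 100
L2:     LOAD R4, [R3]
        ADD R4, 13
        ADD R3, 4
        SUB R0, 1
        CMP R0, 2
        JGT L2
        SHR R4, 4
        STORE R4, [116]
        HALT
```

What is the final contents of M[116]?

1

MOV R4, 1 → R4=1
MOV R0, 7 → R0=7
MOV R3, 100 → R3=100
LOAD R4, [R3] → R4=M[100]=9
ADD R4, 13 → R4=9+13=22
ADD R3, 4 → R3=100+4=104
SUB R0, 1 → R0=7-1=6
CMP R0, 2  (cmp 6,2)
JGT L2: taken
LOAD R4, [R3] → R4=M[104]=20
ADD R4, 13 → R4=20+13=33
ADD R3, 4 → R3=104+4=108
SUB R0, 1 → R0=6-1=5
CMP R0, 2  (cmp 5,2)
JGT L2: taken
LOAD R4, [R3] → R4=M[108]=0
ADD R4, 13 → R4=0+13=13
ADD R3, 4 → R3=108+4=112
SUB R0, 1 → R0=5-1=4
CMP R0, 2  (cmp 4,2)
JGT L2: taken
LOAD R4, [R3] → R4=M[112]=9
ADD R4, 13 → R4=9+13=22
ADD R3, 4 → R3=112+4=116
SUB R0, 1 → R0=4-1=3
CMP R0, 2  (cmp 3,2)
JGT L2: taken
LOAD R4, [R3] → R4=M[116]=17
ADD R4, 13 → R4=17+13=30
ADD R3, 4 → R3=116+4=120
SUB R0, 1 → R0=3-1=2
CMP R0, 2  (cmp 2,2)
JGT L2: not taken
SHR R4, 4 → R4=30>>4=1
STORE R4, [116] → M[116]=1
halt.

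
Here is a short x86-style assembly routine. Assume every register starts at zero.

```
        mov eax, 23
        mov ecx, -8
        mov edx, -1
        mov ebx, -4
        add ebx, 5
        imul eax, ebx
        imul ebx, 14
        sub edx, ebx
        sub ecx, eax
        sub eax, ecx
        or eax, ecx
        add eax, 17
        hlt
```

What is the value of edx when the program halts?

eax=23
ecx=-8
edx=-1
ebx=-4
ebx=(-4)+5=1
eax=23*1=23
ebx=1*14=14
edx=(-1)-14=-15
ecx=(-8)-23=-31
eax=23-(-31)=54
eax=54|(-31)=-9
eax=(-9)+17=8
halt.

-15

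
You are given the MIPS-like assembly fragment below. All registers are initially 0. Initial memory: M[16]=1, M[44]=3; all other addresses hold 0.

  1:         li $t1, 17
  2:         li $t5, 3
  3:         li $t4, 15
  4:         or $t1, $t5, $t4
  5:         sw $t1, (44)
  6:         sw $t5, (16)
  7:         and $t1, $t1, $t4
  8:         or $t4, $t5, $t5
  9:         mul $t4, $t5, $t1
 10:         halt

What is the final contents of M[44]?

15

after li $t1, 17: $t1=17
after li $t5, 3: $t5=3
after li $t4, 15: $t4=15
after or $t1, $t5, $t4: $t1=3|15=15
sw $t1, (44) → M[44]=15
sw $t5, (16) → M[16]=3
after and $t1, $t1, $t4: $t1=15&15=15
after or $t4, $t5, $t5: $t4=3|3=3
after mul $t4, $t5, $t1: $t4=3*15=45
halt.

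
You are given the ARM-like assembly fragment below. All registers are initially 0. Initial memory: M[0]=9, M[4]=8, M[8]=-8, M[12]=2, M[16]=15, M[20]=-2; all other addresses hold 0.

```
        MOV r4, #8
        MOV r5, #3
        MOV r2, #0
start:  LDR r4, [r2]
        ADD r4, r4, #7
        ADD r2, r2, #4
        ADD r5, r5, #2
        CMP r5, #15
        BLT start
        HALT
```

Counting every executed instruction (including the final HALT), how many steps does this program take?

MOV r4, #8 → r4=8
MOV r5, #3 → r5=3
MOV r2, #0 → r2=0
LDR r4, [r2] → r4=M[0]=9
ADD r4, r4, #7 → r4=9+7=16
ADD r2, r2, #4 → r2=0+4=4
ADD r5, r5, #2 → r5=3+2=5
CMP r5, #15  (cmp 5,15)
BLT start: taken
LDR r4, [r2] → r4=M[4]=8
ADD r4, r4, #7 → r4=8+7=15
ADD r2, r2, #4 → r2=4+4=8
ADD r5, r5, #2 → r5=5+2=7
CMP r5, #15  (cmp 7,15)
BLT start: taken
LDR r4, [r2] → r4=M[8]=-8
ADD r4, r4, #7 → r4=(-8)+7=-1
ADD r2, r2, #4 → r2=8+4=12
ADD r5, r5, #2 → r5=7+2=9
CMP r5, #15  (cmp 9,15)
BLT start: taken
LDR r4, [r2] → r4=M[12]=2
ADD r4, r4, #7 → r4=2+7=9
ADD r2, r2, #4 → r2=12+4=16
ADD r5, r5, #2 → r5=9+2=11
CMP r5, #15  (cmp 11,15)
BLT start: taken
LDR r4, [r2] → r4=M[16]=15
ADD r4, r4, #7 → r4=15+7=22
ADD r2, r2, #4 → r2=16+4=20
ADD r5, r5, #2 → r5=11+2=13
CMP r5, #15  (cmp 13,15)
BLT start: taken
LDR r4, [r2] → r4=M[20]=-2
ADD r4, r4, #7 → r4=(-2)+7=5
ADD r2, r2, #4 → r2=20+4=24
ADD r5, r5, #2 → r5=13+2=15
CMP r5, #15  (cmp 15,15)
BLT start: not taken
halt.
Total executed instructions: 40.

40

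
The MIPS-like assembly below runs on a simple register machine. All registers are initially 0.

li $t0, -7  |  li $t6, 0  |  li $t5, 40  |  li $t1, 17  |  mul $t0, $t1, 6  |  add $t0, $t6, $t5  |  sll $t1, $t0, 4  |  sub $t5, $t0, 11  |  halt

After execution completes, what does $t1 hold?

640

after li $t0, -7: $t0=-7
after li $t6, 0: $t6=0
after li $t5, 40: $t5=40
after li $t1, 17: $t1=17
after mul $t0, $t1, 6: $t0=17*6=102
after add $t0, $t6, $t5: $t0=0+40=40
after sll $t1, $t0, 4: $t1=40<<4=640
after sub $t5, $t0, 11: $t5=40-11=29
halt.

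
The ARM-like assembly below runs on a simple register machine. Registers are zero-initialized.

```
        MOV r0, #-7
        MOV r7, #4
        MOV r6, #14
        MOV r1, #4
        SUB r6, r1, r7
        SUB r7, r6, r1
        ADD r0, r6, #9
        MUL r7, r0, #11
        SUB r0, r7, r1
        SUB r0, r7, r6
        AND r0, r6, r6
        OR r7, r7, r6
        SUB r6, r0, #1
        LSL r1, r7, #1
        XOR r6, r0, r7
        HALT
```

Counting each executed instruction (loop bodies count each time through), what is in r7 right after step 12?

99

after MOV r0, #-7: r0=-7
after MOV r7, #4: r7=4
after MOV r6, #14: r6=14
after MOV r1, #4: r1=4
after SUB r6, r1, r7: r6=4-4=0
after SUB r7, r6, r1: r7=0-4=-4
after ADD r0, r6, #9: r0=0+9=9
after MUL r7, r0, #11: r7=9*11=99
after SUB r0, r7, r1: r0=99-4=95
after SUB r0, r7, r6: r0=99-0=99
after AND r0, r6, r6: r0=0&0=0
after OR r7, r7, r6: r7=99|0=99
After step 12: r7 = 99.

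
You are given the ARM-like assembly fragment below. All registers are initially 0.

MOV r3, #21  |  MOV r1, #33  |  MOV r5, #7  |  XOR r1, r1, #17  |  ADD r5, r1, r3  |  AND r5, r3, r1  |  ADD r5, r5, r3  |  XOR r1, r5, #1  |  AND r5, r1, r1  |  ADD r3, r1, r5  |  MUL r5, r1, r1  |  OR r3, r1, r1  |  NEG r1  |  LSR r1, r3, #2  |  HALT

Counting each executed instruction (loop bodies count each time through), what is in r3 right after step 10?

r3=21
r1=33
r5=7
r1=33^17=48
r5=48+21=69
r5=21&48=16
r5=16+21=37
r1=37^1=36
r5=36&36=36
r3=36+36=72
After step 10: r3 = 72.

72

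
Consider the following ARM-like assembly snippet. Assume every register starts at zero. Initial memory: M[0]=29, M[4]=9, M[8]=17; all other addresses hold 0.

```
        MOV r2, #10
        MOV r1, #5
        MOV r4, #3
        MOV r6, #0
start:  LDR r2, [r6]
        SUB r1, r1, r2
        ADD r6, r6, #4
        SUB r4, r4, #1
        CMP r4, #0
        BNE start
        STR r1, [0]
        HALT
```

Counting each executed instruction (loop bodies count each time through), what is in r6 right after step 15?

8

MOV r2, #10 → r2=10
MOV r1, #5 → r1=5
MOV r4, #3 → r4=3
MOV r6, #0 → r6=0
LDR r2, [r6] → r2=M[0]=29
SUB r1, r1, r2 → r1=5-29=-24
ADD r6, r6, #4 → r6=0+4=4
SUB r4, r4, #1 → r4=3-1=2
CMP r4, #0  (cmp 2,0)
BNE start: taken
LDR r2, [r6] → r2=M[4]=9
SUB r1, r1, r2 → r1=(-24)-9=-33
ADD r6, r6, #4 → r6=4+4=8
SUB r4, r4, #1 → r4=2-1=1
CMP r4, #0  (cmp 1,0)
After step 15: r6 = 8.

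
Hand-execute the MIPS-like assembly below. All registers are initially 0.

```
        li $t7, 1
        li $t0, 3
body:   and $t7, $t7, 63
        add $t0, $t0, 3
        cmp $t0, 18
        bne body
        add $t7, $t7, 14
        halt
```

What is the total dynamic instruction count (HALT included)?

24

after li $t7, 1: $t7=1
after li $t0, 3: $t0=3
after and $t7, $t7, 63: $t7=1&63=1
after add $t0, $t0, 3: $t0=3+3=6
cmp $t0, 18  (cmp 6,18)
bne body: taken
after and $t7, $t7, 63: $t7=1&63=1
after add $t0, $t0, 3: $t0=6+3=9
cmp $t0, 18  (cmp 9,18)
bne body: taken
after and $t7, $t7, 63: $t7=1&63=1
after add $t0, $t0, 3: $t0=9+3=12
cmp $t0, 18  (cmp 12,18)
bne body: taken
after and $t7, $t7, 63: $t7=1&63=1
after add $t0, $t0, 3: $t0=12+3=15
cmp $t0, 18  (cmp 15,18)
bne body: taken
after and $t7, $t7, 63: $t7=1&63=1
after add $t0, $t0, 3: $t0=15+3=18
cmp $t0, 18  (cmp 18,18)
bne body: not taken
after add $t7, $t7, 14: $t7=1+14=15
halt.
Total executed instructions: 24.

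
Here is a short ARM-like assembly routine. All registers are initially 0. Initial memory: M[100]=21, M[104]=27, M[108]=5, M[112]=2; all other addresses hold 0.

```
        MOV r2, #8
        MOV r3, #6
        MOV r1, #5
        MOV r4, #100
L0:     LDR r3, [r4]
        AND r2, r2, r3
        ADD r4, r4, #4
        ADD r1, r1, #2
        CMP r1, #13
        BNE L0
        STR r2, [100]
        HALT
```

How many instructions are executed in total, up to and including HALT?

30

MOV r2, #8 → r2=8
MOV r3, #6 → r3=6
MOV r1, #5 → r1=5
MOV r4, #100 → r4=100
LDR r3, [r4] → r3=M[100]=21
AND r2, r2, r3 → r2=8&21=0
ADD r4, r4, #4 → r4=100+4=104
ADD r1, r1, #2 → r1=5+2=7
CMP r1, #13  (cmp 7,13)
BNE L0: taken
LDR r3, [r4] → r3=M[104]=27
AND r2, r2, r3 → r2=0&27=0
ADD r4, r4, #4 → r4=104+4=108
ADD r1, r1, #2 → r1=7+2=9
CMP r1, #13  (cmp 9,13)
BNE L0: taken
LDR r3, [r4] → r3=M[108]=5
AND r2, r2, r3 → r2=0&5=0
ADD r4, r4, #4 → r4=108+4=112
ADD r1, r1, #2 → r1=9+2=11
CMP r1, #13  (cmp 11,13)
BNE L0: taken
LDR r3, [r4] → r3=M[112]=2
AND r2, r2, r3 → r2=0&2=0
ADD r4, r4, #4 → r4=112+4=116
ADD r1, r1, #2 → r1=11+2=13
CMP r1, #13  (cmp 13,13)
BNE L0: not taken
STR r2, [100] → M[100]=0
halt.
Total executed instructions: 30.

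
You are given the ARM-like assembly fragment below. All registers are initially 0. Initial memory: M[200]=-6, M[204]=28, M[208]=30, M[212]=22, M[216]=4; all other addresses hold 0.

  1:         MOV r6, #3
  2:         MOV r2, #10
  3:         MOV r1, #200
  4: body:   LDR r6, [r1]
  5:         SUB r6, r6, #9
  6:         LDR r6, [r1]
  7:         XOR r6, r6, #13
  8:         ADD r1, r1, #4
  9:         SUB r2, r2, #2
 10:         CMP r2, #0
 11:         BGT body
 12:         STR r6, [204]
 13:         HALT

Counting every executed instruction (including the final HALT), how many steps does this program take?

after MOV r6, #3: r6=3
after MOV r2, #10: r2=10
after MOV r1, #200: r1=200
after LDR r6, [r1]: r6=M[200]=-6
after SUB r6, r6, #9: r6=(-6)-9=-15
after LDR r6, [r1]: r6=M[200]=-6
after XOR r6, r6, #13: r6=(-6)^13=-9
after ADD r1, r1, #4: r1=200+4=204
after SUB r2, r2, #2: r2=10-2=8
CMP r2, #0  (cmp 8,0)
BGT body: taken
after LDR r6, [r1]: r6=M[204]=28
after SUB r6, r6, #9: r6=28-9=19
after LDR r6, [r1]: r6=M[204]=28
after XOR r6, r6, #13: r6=28^13=17
after ADD r1, r1, #4: r1=204+4=208
after SUB r2, r2, #2: r2=8-2=6
CMP r2, #0  (cmp 6,0)
BGT body: taken
after LDR r6, [r1]: r6=M[208]=30
after SUB r6, r6, #9: r6=30-9=21
after LDR r6, [r1]: r6=M[208]=30
after XOR r6, r6, #13: r6=30^13=19
after ADD r1, r1, #4: r1=208+4=212
after SUB r2, r2, #2: r2=6-2=4
CMP r2, #0  (cmp 4,0)
BGT body: taken
after LDR r6, [r1]: r6=M[212]=22
after SUB r6, r6, #9: r6=22-9=13
after LDR r6, [r1]: r6=M[212]=22
after XOR r6, r6, #13: r6=22^13=27
after ADD r1, r1, #4: r1=212+4=216
after SUB r2, r2, #2: r2=4-2=2
CMP r2, #0  (cmp 2,0)
BGT body: taken
after LDR r6, [r1]: r6=M[216]=4
after SUB r6, r6, #9: r6=4-9=-5
after LDR r6, [r1]: r6=M[216]=4
after XOR r6, r6, #13: r6=4^13=9
after ADD r1, r1, #4: r1=216+4=220
after SUB r2, r2, #2: r2=2-2=0
CMP r2, #0  (cmp 0,0)
BGT body: not taken
STR r6, [204] → M[204]=9
halt.
Total executed instructions: 45.

45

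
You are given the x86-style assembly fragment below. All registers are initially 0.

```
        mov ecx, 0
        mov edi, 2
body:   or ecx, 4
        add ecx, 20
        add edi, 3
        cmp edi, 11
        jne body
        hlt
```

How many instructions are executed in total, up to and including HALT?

after mov ecx, 0: ecx=0
after mov edi, 2: edi=2
after or ecx, 4: ecx=0|4=4
after add ecx, 20: ecx=4+20=24
after add edi, 3: edi=2+3=5
cmp edi, 11  (cmp 5,11)
jne body: taken
after or ecx, 4: ecx=24|4=28
after add ecx, 20: ecx=28+20=48
after add edi, 3: edi=5+3=8
cmp edi, 11  (cmp 8,11)
jne body: taken
after or ecx, 4: ecx=48|4=52
after add ecx, 20: ecx=52+20=72
after add edi, 3: edi=8+3=11
cmp edi, 11  (cmp 11,11)
jne body: not taken
halt.
Total executed instructions: 18.

18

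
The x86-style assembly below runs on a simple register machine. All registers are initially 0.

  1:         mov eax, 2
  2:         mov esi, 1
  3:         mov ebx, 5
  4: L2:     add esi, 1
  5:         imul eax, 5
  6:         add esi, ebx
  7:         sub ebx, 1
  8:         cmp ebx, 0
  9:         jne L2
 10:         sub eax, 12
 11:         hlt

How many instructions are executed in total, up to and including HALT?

after mov eax, 2: eax=2
after mov esi, 1: esi=1
after mov ebx, 5: ebx=5
after add esi, 1: esi=1+1=2
after imul eax, 5: eax=2*5=10
after add esi, ebx: esi=2+5=7
after sub ebx, 1: ebx=5-1=4
cmp ebx, 0  (cmp 4,0)
jne L2: taken
after add esi, 1: esi=7+1=8
after imul eax, 5: eax=10*5=50
after add esi, ebx: esi=8+4=12
after sub ebx, 1: ebx=4-1=3
cmp ebx, 0  (cmp 3,0)
jne L2: taken
after add esi, 1: esi=12+1=13
after imul eax, 5: eax=50*5=250
after add esi, ebx: esi=13+3=16
after sub ebx, 1: ebx=3-1=2
cmp ebx, 0  (cmp 2,0)
jne L2: taken
after add esi, 1: esi=16+1=17
after imul eax, 5: eax=250*5=1250
after add esi, ebx: esi=17+2=19
after sub ebx, 1: ebx=2-1=1
cmp ebx, 0  (cmp 1,0)
jne L2: taken
after add esi, 1: esi=19+1=20
after imul eax, 5: eax=1250*5=6250
after add esi, ebx: esi=20+1=21
after sub ebx, 1: ebx=1-1=0
cmp ebx, 0  (cmp 0,0)
jne L2: not taken
after sub eax, 12: eax=6250-12=6238
halt.
Total executed instructions: 35.

35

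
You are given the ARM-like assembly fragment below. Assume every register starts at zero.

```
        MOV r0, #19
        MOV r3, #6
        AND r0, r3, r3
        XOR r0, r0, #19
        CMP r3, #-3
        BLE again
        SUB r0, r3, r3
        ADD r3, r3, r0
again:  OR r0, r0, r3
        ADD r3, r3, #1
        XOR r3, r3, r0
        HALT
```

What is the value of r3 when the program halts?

after MOV r0, #19: r0=19
after MOV r3, #6: r3=6
after AND r0, r3, r3: r0=6&6=6
after XOR r0, r0, #19: r0=6^19=21
CMP r3, #-3  (cmp 6,-3)
BLE again: not taken
after SUB r0, r3, r3: r0=6-6=0
after ADD r3, r3, r0: r3=6+0=6
after OR r0, r0, r3: r0=0|6=6
after ADD r3, r3, #1: r3=6+1=7
after XOR r3, r3, r0: r3=7^6=1
halt.

1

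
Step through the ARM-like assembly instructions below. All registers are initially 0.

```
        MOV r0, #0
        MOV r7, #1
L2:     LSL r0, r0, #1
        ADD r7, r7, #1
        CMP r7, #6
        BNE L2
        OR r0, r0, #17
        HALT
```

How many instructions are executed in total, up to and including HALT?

24

MOV r0, #0 → r0=0
MOV r7, #1 → r7=1
LSL r0, r0, #1 → r0=0<<1=0
ADD r7, r7, #1 → r7=1+1=2
CMP r7, #6  (cmp 2,6)
BNE L2: taken
LSL r0, r0, #1 → r0=0<<1=0
ADD r7, r7, #1 → r7=2+1=3
CMP r7, #6  (cmp 3,6)
BNE L2: taken
LSL r0, r0, #1 → r0=0<<1=0
ADD r7, r7, #1 → r7=3+1=4
CMP r7, #6  (cmp 4,6)
BNE L2: taken
LSL r0, r0, #1 → r0=0<<1=0
ADD r7, r7, #1 → r7=4+1=5
CMP r7, #6  (cmp 5,6)
BNE L2: taken
LSL r0, r0, #1 → r0=0<<1=0
ADD r7, r7, #1 → r7=5+1=6
CMP r7, #6  (cmp 6,6)
BNE L2: not taken
OR r0, r0, #17 → r0=0|17=17
halt.
Total executed instructions: 24.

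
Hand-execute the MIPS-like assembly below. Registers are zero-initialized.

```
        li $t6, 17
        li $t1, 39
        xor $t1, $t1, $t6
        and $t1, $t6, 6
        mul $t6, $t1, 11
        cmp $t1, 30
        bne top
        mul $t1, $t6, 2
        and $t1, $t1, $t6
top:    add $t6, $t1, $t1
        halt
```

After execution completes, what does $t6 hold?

0

li $t6, 17 → $t6=17
li $t1, 39 → $t1=39
xor $t1, $t1, $t6 → $t1=39^17=54
and $t1, $t6, 6 → $t1=17&6=0
mul $t6, $t1, 11 → $t6=0*11=0
cmp $t1, 30  (cmp 0,30)
bne top: taken
add $t6, $t1, $t1 → $t6=0+0=0
halt.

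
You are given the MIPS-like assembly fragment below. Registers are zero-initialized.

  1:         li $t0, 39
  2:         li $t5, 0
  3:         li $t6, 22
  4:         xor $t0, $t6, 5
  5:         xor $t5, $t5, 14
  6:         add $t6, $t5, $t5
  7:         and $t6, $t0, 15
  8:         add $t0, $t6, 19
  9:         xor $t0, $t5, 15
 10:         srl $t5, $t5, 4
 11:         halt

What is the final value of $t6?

3

$t0=39
$t5=0
$t6=22
$t0=22^5=19
$t5=0^14=14
$t6=14+14=28
$t6=19&15=3
$t0=3+19=22
$t0=14^15=1
$t5=14>>4=0
halt.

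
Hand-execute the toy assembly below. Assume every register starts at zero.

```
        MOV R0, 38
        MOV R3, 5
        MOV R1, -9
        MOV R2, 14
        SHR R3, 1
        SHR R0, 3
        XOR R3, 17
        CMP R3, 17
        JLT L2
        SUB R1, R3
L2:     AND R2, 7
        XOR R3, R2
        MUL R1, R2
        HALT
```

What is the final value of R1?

-168

after MOV R0, 38: R0=38
after MOV R3, 5: R3=5
after MOV R1, -9: R1=-9
after MOV R2, 14: R2=14
after SHR R3, 1: R3=5>>1=2
after SHR R0, 3: R0=38>>3=4
after XOR R3, 17: R3=2^17=19
CMP R3, 17  (cmp 19,17)
JLT L2: not taken
after SUB R1, R3: R1=(-9)-19=-28
after AND R2, 7: R2=14&7=6
after XOR R3, R2: R3=19^6=21
after MUL R1, R2: R1=(-28)*6=-168
halt.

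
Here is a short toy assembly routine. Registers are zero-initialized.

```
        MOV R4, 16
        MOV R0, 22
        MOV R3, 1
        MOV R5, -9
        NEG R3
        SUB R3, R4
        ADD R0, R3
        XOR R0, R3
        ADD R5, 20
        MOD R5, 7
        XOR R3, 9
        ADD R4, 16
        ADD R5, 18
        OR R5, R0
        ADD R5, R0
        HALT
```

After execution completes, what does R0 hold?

-22

after MOV R4, 16: R4=16
after MOV R0, 22: R0=22
after MOV R3, 1: R3=1
after MOV R5, -9: R5=-9
after NEG R3: R3=-(1)=-1
after SUB R3, R4: R3=(-1)-16=-17
after ADD R0, R3: R0=22+(-17)=5
after XOR R0, R3: R0=5^(-17)=-22
after ADD R5, 20: R5=(-9)+20=11
after MOD R5, 7: R5=11%7=4
after XOR R3, 9: R3=(-17)^9=-26
after ADD R4, 16: R4=16+16=32
after ADD R5, 18: R5=4+18=22
after OR R5, R0: R5=22|(-22)=-2
after ADD R5, R0: R5=(-2)+(-22)=-24
halt.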